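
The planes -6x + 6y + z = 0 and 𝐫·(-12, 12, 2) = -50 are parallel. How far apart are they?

25/√73

Divide the second equation by 2 to match normals: -6x + 6y + z = -25.
Both planes have normal n = (-6, 6, 1), |n| = √73. Any point on the first plane is at distance |(-25) − 0|/|n| = 25/√73 from the second.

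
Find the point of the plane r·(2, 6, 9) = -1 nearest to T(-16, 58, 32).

n = (2, 6, 9), |n|² = 121, and n·T − (-1) = 605.
t = 605/121 = 5, so the foot is T − t·n = (-16, 58, 32) − 5·(2, 6, 9) = (-26, 28, -13).

(-26, 28, -13)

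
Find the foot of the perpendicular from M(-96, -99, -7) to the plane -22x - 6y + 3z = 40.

n = (-22, -6, 3), |n|² = 529, and n·M − 40 = 2645.
t = 2645/529 = 5, so the foot is M − t·n = (-96, -99, -7) − 5·(-22, -6, 3) = (14, -69, -22).

(14, -69, -22)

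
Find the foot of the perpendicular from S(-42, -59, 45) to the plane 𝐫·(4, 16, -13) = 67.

(-26, 5, -7)

n = (4, 16, -13), |n|² = 441, and n·S − 67 = -1764.
t = -1764/441 = -4, so the foot is S − t·n = (-42, -59, 45) − (-4)·(4, 16, -13) = (-26, 5, -7).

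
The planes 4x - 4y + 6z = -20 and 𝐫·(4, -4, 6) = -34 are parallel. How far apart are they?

Both planes have normal n = (4, -4, 6), |n| = 2√17. Any point on the first plane is at distance |(-34) − (-20)|/|n| = 14/(2√17) = 7/√17 from the second.

7/√17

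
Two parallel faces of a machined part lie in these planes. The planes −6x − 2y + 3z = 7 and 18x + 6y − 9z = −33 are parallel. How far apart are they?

Divide the second equation by -3 to match normals: −6x − 2y + 3z = 11.
Both planes have normal n = (−6, −2, 3), |n| = 7. Any point on the first plane is at distance |11 − 7|/|n| = 4/7 from the second.

4/7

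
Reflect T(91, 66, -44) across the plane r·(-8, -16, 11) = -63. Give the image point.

n = (-8, -16, 11), |n|² = 441, n·T − (-63) = -2205, so t = -2205/441 = -5.
Foot F = T − (-5)·n = (51, -14, 11); the reflection is 2F − T = (11, -94, 66).

(11, -94, 66)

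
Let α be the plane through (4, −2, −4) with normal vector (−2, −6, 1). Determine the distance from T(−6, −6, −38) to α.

10√41/41

The plane has equation n·(r − (4, −2, −4)) = 0, i.e. n·r = 0.
Then n·(−6, −6, −38) − 0 = 10.
|n| = √(4 + 36 + 1) = √41, so the distance is |10|/√41 = 10√41/41.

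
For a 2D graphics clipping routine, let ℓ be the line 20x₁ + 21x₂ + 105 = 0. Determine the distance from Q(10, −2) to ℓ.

The normal to the line is n = (20, 21) with |n| = 29.
|n·Q − (-105)| = |158 − (-105)| = 263, so the distance is 263/29.

263/29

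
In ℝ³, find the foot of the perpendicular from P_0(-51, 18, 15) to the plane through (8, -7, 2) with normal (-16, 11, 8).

(-3, -15, -9)

The perpendicular from P_0 has direction n = (-16, 11, 8): r = (-51, 18, 15) + t(-16, 11, 8).
Substitute into the plane: n·(P_0 + tn) = -189 gives 1134 + 441t = -189, so t = -3.
Foot = (-51, 18, 15) + (-3)·(-16, 11, 8) = (-3, -15, -9).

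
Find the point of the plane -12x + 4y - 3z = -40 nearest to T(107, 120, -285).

(1475/13, 1532/13, -3684/13)

The perpendicular from T has direction n = (-12, 4, -3): r = (107, 120, -285) + μ(-12, 4, -3).
Substitute into the plane: n·(T + μn) = -40 gives 51 + 169μ = -40, so μ = -7/13.
Foot = (107, 120, -285) + (-7/13)·(-12, 4, -3) = (1475/13, 1532/13, -3684/13).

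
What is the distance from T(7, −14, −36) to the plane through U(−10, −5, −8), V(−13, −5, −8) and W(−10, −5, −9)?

9

UV = (−3, 0, 0) and UW = (0, 0, −1), so a normal is n = UV × UW = (0, −3, 0).
Then n·(7, −14, −36) − 15 = 27.
|n| = √(0 + 9 + 0) = 3, so the distance is |27|/3 = 9.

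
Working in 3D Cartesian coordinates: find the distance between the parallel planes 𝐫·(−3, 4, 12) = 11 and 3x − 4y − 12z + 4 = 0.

Divide the second equation by -1 to match normals: −3x + 4y + 12z = 4.
With common normal n = (−3, 4, 12) (|n| = 13), the distance is |11 − 4|/|n| = 7/13.

7/13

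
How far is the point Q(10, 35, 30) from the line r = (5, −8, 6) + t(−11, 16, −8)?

7√41

Direction vector d = (−11, 16, −8).
AP = (5, 43, 24); AP·d = 441, |AP|² = 2450, |d|² = 441.
distance² = |AP|² − (AP·d)²/|d|² = 2450 − 194481/441 = 2009, so the distance is 7√41.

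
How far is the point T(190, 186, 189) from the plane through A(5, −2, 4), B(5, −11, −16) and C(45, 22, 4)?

AB = (0, −9, −20) and AC = (40, 24, 0), so a normal is n = AB × AC = (480, −800, 360).
n = (480, −800, 360); n·P − 5440 = 5000; |n| = 1000; distance = 5000/1000 = 5.

5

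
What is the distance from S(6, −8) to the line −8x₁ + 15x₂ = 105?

273/17

d = |(-8)·6 + 15·(-8) − 105| / √(64 + 225) = |-273|/17 = 273/17.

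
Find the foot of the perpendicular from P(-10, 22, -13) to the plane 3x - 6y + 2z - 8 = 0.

The perpendicular from P has direction n = (3, -6, 2): r = (-10, 22, -13) + μ(3, -6, 2).
Substitute into the plane: n·(P + μn) = 8 gives -188 + 49μ = 8, so μ = 4.
Foot = (-10, 22, -13) + 4·(3, -6, 2) = (2, -2, -5).

(2, -2, -5)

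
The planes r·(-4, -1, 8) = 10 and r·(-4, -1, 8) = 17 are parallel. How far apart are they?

7/9

Both planes have normal n = (-4, -1, 8), |n| = 9. Any point on the first plane is at distance |17 − 10|/|n| = 7/9 from the second.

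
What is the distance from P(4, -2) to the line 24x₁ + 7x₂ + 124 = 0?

206/25

d = |24·4 + 7·(-2) − (-124)| / √(576 + 49) = |206|/25 = 206/25.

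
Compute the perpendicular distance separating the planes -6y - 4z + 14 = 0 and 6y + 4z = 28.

Divide the second equation by -1 to match normals: -6y - 4z = -28.
Both planes have normal n = (0, -6, -4), |n| = 2√13. Any point on the first plane is at distance |(-28) − (-14)|/|n| = 14/(2√13) = 7/√13 from the second.

7/√13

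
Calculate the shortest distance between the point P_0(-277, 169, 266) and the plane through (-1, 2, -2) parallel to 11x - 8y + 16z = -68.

4

Parallel planes share the normal n = (11, -8, 16); since (-1, 2, -2) lies on the plane, its equation is 11x - 8y + 16z = -59.
n = (11, -8, 16); n·P − (-59) = -84; |n| = 21; distance = 84/21 = 4.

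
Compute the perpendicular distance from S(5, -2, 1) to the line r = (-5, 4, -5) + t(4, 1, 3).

2√17

Direction vector d = (4, 1, 3).
AP = (10, -6, 6), and AP × d = (-24, -6, 34).
|AP × d|² = 1768 and |d|² = 26, so the distance is √(1768/26) = √68 = 2√17.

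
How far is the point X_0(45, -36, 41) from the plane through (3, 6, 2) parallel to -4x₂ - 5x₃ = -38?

27/√41

Parallel planes share the normal n = (0, -4, -5); since (3, 6, 2) lies on the plane, its equation is -4x₂ - 5x₃ = -34.
Then n·(45, -36, 41) - (-34) = -27.
|n| = √(0 + 16 + 25) = √41, so the distance is |-27|/√41 = 27√41/41.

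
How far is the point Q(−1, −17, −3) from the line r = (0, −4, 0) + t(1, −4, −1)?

√17

Direction vector d = (1, −4, −1).
AP = (−1, −13, −3), and AP × d = (1, −4, 17).
|AP × d|² = 306 and |d|² = 18, so the distance is √(306/18) = √17.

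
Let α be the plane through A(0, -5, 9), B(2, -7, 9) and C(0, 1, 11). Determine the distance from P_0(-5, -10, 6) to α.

AB = (2, -2, 0) and AC = (0, 6, 2), so a normal is n = AB × AC = (-4, -4, 12).
Then n·(-5, -10, 6) - 128 = 4.
|n| = √(16 + 16 + 144) = 4√11, so the distance is |4|/(4√11) = √11/11.

√11/11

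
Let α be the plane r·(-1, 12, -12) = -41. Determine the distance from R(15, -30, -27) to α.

Normal vector n = (-1, 12, -12), and n·(15, -30, -27) - (-41) = -10.
|n| = √(1 + 144 + 144) = 17, so the distance is |-10|/17 = 10/17.

10/17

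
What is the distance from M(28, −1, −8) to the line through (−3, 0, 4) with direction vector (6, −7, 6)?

√985

Direction vector d = (6, −7, 6).
AP = (31, −1, −12); AP·d = 121, |AP|² = 1106, |d|² = 121.
distance² = |AP|² − (AP·d)²/|d|² = 1106 − 14641/121 = 985, so the distance is √985.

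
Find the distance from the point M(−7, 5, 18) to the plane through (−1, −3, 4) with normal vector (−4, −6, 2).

The plane has equation n·(r − (−1, −3, 4)) = 0, i.e. n·r = 30.
d = |(-4)·(-7) + (-6)·5 + 2·18 − 30| / √(16 + 36 + 4) = |4| / (2√14) = 2/√14.

√14/7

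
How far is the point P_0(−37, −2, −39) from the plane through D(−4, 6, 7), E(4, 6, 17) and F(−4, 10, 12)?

21/√66

DE = (8, 0, 10) and DF = (0, 4, 5), so a normal is n = DE × DF = (−40, −40, 32).
d = |(-40)·(-37) + (-40)·(-2) + 32·(-39) − 144| / √(1600 + 1600 + 1024) = |168| / (8√66) = 21/√66.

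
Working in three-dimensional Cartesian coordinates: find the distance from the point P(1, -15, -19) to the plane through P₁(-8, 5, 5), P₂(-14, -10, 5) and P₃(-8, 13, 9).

P₁P₂ = (-6, -15, 0) and P₁P₃ = (0, 8, 4), so a normal is n = P₁P₂ × P₁P₃ = (-60, 24, -48).
n = (-60, 24, -48); n·P − 360 = 132; |n| = 36√5; distance = 132/(36√5) = 11/(3√5).

11√5/15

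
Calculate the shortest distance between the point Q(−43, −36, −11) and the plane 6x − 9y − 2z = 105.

17/11

Normal vector n = (6, −9, −2), and n·(−43, −36, −11) − 105 = −17.
|n| = √(36 + 81 + 4) = 11, so the distance is |-17|/11 = 17/11.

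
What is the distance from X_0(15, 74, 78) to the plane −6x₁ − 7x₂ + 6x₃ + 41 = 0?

9

Normal vector n = (−6, −7, 6), and n·(15, 74, 78) − (−41) = −99.
|n| = √(36 + 49 + 36) = 11, so the distance is |-99|/11 = 9.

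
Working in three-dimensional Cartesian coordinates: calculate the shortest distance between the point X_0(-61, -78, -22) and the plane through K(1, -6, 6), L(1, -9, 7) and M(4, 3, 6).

KL = (0, -3, 1) and KM = (3, 9, 0), so a normal is n = KL × KM = (-9, 3, 9).
Then n·(-61, -78, -22) - 27 = 90.
|n| = √(81 + 9 + 81) = 3√19, so the distance is |90|/(3√19) = 30/√19.

30√19/19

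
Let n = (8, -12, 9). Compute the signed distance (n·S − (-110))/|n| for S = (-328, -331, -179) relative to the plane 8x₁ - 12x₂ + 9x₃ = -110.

-9

n·S − (-110) = -153.
|n| = 17, so the signed distance is -153/17 = -9.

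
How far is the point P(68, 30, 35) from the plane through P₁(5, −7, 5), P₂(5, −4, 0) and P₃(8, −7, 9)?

23√2/10

P₁P₂ = (0, 3, −5) and P₁P₃ = (3, 0, 4), so a normal is n = P₁P₂ × P₁P₃ = (12, −15, −9).
Then n·(68, 30, 35) − 120 = −69.
|n| = √(144 + 225 + 81) = 15√2, so the distance is |-69|/(15√2) = 23√2/10.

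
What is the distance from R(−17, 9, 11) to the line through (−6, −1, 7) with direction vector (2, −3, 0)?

Direction vector d = (2, −3, 0).
AP = (−11, 10, 4), and AP × d = (12, 8, 13).
|AP × d|² = 377 and |d|² = 13, so the distance is √(377/13) = √29.

√29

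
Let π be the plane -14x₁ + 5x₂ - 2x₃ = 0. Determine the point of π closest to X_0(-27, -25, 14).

(-13, -30, 16)

n = (-14, 5, -2), |n|² = 225, and n·X_0 − 0 = 225.
t = 225/225 = 1, so the foot is X_0 − t·n = (-27, -25, 14) − 1·(-14, 5, -2) = (-13, -30, 16).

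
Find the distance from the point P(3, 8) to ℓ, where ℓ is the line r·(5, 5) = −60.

d = |5·3 + 5·8 − (-60)| / √(25 + 25) = |115|/(5√2) = 23/√2.

23/√2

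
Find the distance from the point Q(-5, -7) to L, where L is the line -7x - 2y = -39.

88√53/53

d = |(-7)·(-5) + (-2)·(-7) − (-39)| / √(49 + 4) = |88|/√53 = 88√53/53.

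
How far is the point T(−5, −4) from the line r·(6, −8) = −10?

The normal to the line is n = (6, −8) with |n| = 10.
|n·T − (-10)| = |2 − (-10)| = 12, so the distance is 12/10 = 6/5.

6/5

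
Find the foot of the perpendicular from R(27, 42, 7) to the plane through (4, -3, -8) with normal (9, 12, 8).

The perpendicular from R has direction n = (9, 12, 8): r = (27, 42, 7) + t(9, 12, 8).
Substitute into the plane: n·(R + tn) = -64 gives 803 + 289t = -64, so t = -3.
Foot = (27, 42, 7) + (-3)·(9, 12, 8) = (0, 6, -17).

(0, 6, -17)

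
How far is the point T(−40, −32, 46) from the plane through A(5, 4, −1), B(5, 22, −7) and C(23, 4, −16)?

15/√65

AB = (0, 18, −6) and AC = (18, 0, −15), so a normal is n = AB × AC = (−270, −108, −324).
Then n·(−40, −32, 46) − (−1458) = 810.
|n| = √(72900 + 11664 + 104976) = 54√65, so the distance is |810|/(54√65) = 15/√65.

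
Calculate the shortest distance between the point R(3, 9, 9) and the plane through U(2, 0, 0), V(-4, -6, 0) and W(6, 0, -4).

√3/3

UV = (-6, -6, 0) and UW = (4, 0, -4), so a normal is n = UV × UW = (24, -24, 24).
Then n·(3, 9, 9) - 48 = 24.
|n| = √(576 + 576 + 576) = 24√3, so the distance is |24|/(24√3) = 1/√3.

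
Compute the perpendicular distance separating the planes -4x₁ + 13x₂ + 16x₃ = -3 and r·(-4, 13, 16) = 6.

3/7

Both planes have normal n = (-4, 13, 16), |n| = 21. Any point on the first plane is at distance |6 − (-3)|/|n| = 9/21 = 3/7 from the second.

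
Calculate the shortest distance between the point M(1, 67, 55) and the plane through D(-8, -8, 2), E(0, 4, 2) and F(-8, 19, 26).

DE = (8, 12, 0) and DF = (0, 27, 24), so a normal is n = DE × DF = (288, -192, 216).
d = |288·1 + (-192)·67 + 216·55 − (-336)| / √(82944 + 36864 + 46656) = |-360| / 408 = 15/17.

15/17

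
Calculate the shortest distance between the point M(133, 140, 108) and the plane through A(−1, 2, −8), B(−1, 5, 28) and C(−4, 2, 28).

AB = (0, 3, 36) and AC = (−3, 0, 36), so a normal is n = AB × AC = (108, −108, 9).
Then n·(133, 140, 108) − (−396) = 612.
|n| = √(11664 + 11664 + 81) = 153, so the distance is |612|/153 = 4.

4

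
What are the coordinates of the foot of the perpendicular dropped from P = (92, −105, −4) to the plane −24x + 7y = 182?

n = (−24, 7, 0), |n|² = 625, and n·P − 182 = -3125.
t = -3125/625 = -5, so the foot is P − t·n = (92, −105, −4) − (-5)·(−24, 7, 0) = (−28, −70, −4).

(-28, -70, -4)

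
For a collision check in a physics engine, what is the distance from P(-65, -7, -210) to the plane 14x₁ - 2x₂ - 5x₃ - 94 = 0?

Normal vector n = (14, -2, -5), and n·(-65, -7, -210) - 94 = 60.
|n| = √(196 + 4 + 25) = 15, so the distance is |60|/15 = 4.

4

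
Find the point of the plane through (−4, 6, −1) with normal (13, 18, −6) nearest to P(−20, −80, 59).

The perpendicular from P has direction n = (13, 18, −6): r = (−20, −80, 59) + μ(13, 18, −6).
Substitute into the plane: n·(P + μn) = 62 gives -2054 + 529μ = 62, so μ = 4.
Foot = (−20, −80, 59) + 4·(13, 18, −6) = (32, −8, 35).

(32, -8, 35)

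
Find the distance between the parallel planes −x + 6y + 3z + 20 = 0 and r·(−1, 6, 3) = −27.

7/√46

Both planes have normal n = (−1, 6, 3), |n| = √46. Any point on the first plane is at distance |(-27) − (-20)|/|n| = 7/√46 = 7√46/46 from the second.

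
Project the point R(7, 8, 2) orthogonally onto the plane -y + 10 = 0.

n = (0, -1, 0), |n|² = 1, and n·R − (-10) = 2.
t = 2/1 = 2, so the foot is R − t·n = (7, 8, 2) − 2·(0, -1, 0) = (7, 10, 2).

(7, 10, 2)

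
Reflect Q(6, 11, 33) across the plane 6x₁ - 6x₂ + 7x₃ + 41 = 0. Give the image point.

n = (6, -6, 7), |n|² = 121, n·Q − (-41) = 242, so t = 242/121 = 2.
Foot F = Q − 2·n = (-6, 23, 19); the reflection is 2F − Q = (-18, 35, 5).

(-18, 35, 5)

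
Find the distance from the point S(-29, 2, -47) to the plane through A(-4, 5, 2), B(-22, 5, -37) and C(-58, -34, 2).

1

AB = (-18, 0, -39) and AC = (-54, -39, 0), so a normal is n = AB × AC = (-1521, 2106, 702).
n = (-1521, 2106, 702); n·P − 18018 = -2691; |n| = 2691; distance = 2691/2691 = 1.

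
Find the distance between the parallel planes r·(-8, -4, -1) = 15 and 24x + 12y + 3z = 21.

22/9

Divide the second equation by -3 to match normals: -8x - 4y - z = -7.
With common normal n = (-8, -4, -1) (|n| = 9), the distance is |15 − (-7)|/|n| = 22/9.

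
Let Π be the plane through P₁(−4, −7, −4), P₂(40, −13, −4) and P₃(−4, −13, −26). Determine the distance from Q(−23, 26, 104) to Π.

21/23

P₁P₂ = (44, −6, 0) and P₁P₃ = (0, −6, −22), so a normal is n = P₁P₂ × P₁P₃ = (132, 968, −264).
n = (132, 968, −264); n·P − (-6248) = 924; |n| = 1012; distance = 924/1012 = 21/23.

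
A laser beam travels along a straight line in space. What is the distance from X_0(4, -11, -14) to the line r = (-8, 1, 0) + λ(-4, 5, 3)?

Direction vector d = (-4, 5, 3).
AP = (12, -12, -14); AP·d = -150, |AP|² = 484, |d|² = 50.
distance² = |AP|² − (AP·d)²/|d|² = 484 − 22500/50 = 34, so the distance is √34.

√34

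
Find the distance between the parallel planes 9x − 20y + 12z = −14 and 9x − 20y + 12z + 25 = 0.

With common normal n = (9, −20, 12) (|n| = 25), the distance is |(-14) − (-25)|/|n| = 11/25.

11/25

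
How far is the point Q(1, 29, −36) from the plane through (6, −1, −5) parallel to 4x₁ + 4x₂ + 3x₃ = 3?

7√41/41

Parallel planes share the normal n = (4, 4, 3); since (6, −1, −5) lies on the plane, its equation is 4x₁ + 4x₂ + 3x₃ = 5.
n = (4, 4, 3); n·P − 5 = 7; |n| = √41; distance = 7/√41.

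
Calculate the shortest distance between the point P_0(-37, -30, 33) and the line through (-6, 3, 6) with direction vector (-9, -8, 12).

Direction vector d = (-9, -8, 12).
AP = (-31, -33, 27); AP·d = 867, |AP|² = 2779, |d|² = 289.
distance² = |AP|² − (AP·d)²/|d|² = 2779 − 751689/289 = 178, so the distance is √178.

√178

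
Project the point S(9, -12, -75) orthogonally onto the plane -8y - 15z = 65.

(9, 20, -15)

n = (0, -8, -15), |n|² = 289, and n·S − 65 = 1156.
t = 1156/289 = 4, so the foot is S − t·n = (9, -12, -75) − 4·(0, -8, -15) = (9, 20, -15).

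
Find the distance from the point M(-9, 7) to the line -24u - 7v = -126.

293/25

The normal to the line is n = (-24, -7) with |n| = 25.
|n·M − (-126)| = |167 − (-126)| = 293, so the distance is 293/25.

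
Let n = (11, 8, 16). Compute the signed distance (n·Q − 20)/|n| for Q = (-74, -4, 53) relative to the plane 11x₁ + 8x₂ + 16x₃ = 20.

n·Q − 20 = -18.
|n| = 21, so the signed distance is -18/21 = -6/7.

-6/7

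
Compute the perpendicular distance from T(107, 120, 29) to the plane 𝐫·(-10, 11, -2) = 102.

6

Normal vector n = (-10, 11, -2), and n·(107, 120, 29) - 102 = 90.
|n| = √(100 + 121 + 4) = 15, so the distance is |90|/15 = 6.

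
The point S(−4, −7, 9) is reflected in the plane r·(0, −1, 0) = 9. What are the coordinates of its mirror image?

(-4, -11, 9)

n = (0, −1, 0), |n|² = 1, n·S − 9 = -2, so t = -2/1 = -2.
Foot F = S − (-2)·n = (−4, −9, 9); the reflection is 2F − S = (−4, −11, 9).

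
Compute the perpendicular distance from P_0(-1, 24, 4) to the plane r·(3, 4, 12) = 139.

Normal vector n = (3, 4, 12), and n·(-1, 24, 4) - 139 = 2.
|n| = √(9 + 16 + 144) = 13, so the distance is |2|/13 = 2/13.

2/13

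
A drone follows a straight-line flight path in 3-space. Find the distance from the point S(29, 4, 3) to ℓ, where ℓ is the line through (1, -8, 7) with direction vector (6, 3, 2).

Direction vector d = (6, 3, 2).
AP = (28, 12, -4); AP·d = 196, |AP|² = 944, |d|² = 49.
distance² = |AP|² − (AP·d)²/|d|² = 944 − 38416/49 = 160, so the distance is 4√10.

4√10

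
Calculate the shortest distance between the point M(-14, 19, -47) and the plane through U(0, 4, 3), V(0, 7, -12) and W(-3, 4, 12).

17√35/35

UV = (0, 3, -15) and UW = (-3, 0, 9), so a normal is n = UV × UW = (27, 45, 9).
n = (27, 45, 9); n·P − 207 = -153; |n| = 9√35; distance = 153/(9√35) = 17√35/35.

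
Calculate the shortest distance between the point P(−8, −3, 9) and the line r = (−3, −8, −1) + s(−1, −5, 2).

Direction vector d = (−1, −5, 2).
AP = (−5, 5, 10), and AP × d = (60, 0, 30).
|AP × d|² = 4500 and |d|² = 30, so the distance is √(4500/30) = √150 = 5√6.

5√6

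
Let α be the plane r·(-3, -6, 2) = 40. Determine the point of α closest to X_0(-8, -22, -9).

n = (-3, -6, 2), |n|² = 49, and n·X_0 − 40 = 98.
t = 98/49 = 2, so the foot is X_0 − t·n = (-8, -22, -9) − 2·(-3, -6, 2) = (-2, -10, -13).

(-2, -10, -13)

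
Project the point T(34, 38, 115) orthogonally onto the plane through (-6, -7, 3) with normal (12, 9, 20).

n = (12, 9, 20), |n|² = 625, and n·T − (-75) = 3125.
t = 3125/625 = 5, so the foot is T − t·n = (34, 38, 115) − 5·(12, 9, 20) = (-26, -7, 15).

(-26, -7, 15)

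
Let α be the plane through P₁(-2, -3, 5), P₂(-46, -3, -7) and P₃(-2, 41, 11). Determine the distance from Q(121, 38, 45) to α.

P₁P₂ = (-44, 0, -12) and P₁P₃ = (0, 44, 6), so a normal is n = P₁P₂ × P₁P₃ = (528, 264, -1936).
d = |528·121 + 264·38 + (-1936)·45 − (-11528)| / √(278784 + 69696 + 3748096) = |-1672| / 2024 = 19/23.

19/23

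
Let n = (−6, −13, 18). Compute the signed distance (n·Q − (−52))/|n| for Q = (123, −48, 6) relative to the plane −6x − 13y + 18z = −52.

n·Q − (-52) = 46.
|n| = 23, so the signed distance is 46/23 = 2.

2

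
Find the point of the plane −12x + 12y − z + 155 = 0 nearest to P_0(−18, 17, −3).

The perpendicular from P_0 has direction n = (−12, 12, −1): r = (−18, 17, −3) + t(−12, 12, −1).
Substitute into the plane: n·(P_0 + tn) = -155 gives 423 + 289t = -155, so t = -2.
Foot = (−18, 17, −3) + (-2)·(−12, 12, −1) = (6, −7, −1).

(6, -7, -1)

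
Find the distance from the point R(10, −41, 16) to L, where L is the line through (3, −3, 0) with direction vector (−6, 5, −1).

Direction vector d = (−6, 5, −1).
AP = (7, −38, 16), and AP × d = (−42, −89, −193).
|AP × d|² = 46934 and |d|² = 62, so the distance is √(46934/62) = √757.

√757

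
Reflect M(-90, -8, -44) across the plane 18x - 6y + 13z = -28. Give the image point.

With n = (18, -6, 13), the signed offset is (n·M − (-28))/|n|² = -2116/529 = -4.
M' = M − 2t·n = (-90, -8, -44) − (-8)·(18, -6, 13) = (54, -56, 60).

(54, -56, 60)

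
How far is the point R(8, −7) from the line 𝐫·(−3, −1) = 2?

d = |(-3)·8 + (-1)·(-7) − 2| / √(9 + 1) = |-19|/√10 = 19/√10.

19√10/10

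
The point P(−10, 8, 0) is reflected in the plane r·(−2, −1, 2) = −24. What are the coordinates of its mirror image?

With n = (−2, −1, 2), the signed offset is (n·P − (-24))/|n|² = 36/9 = 4.
P' = P − 2t·n = (−10, 8, 0) − 8·(−2, −1, 2) = (6, 16, −16).

(6, 16, -16)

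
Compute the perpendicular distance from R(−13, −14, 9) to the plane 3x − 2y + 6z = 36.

n = (3, −2, 6); n·P − 36 = 7; |n| = 7; distance = 7/7 = 1.

1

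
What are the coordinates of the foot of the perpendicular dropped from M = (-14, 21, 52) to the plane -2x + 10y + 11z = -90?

(-6, -19, 8)

n = (-2, 10, 11), |n|² = 225, and n·M − (-90) = 900.
t = 900/225 = 4, so the foot is M − t·n = (-14, 21, 52) − 4·(-2, 10, 11) = (-6, -19, 8).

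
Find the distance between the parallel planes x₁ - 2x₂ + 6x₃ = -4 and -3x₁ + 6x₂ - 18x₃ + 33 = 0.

15√41/41

Divide the second equation by -3 to match normals: x₁ - 2x₂ + 6x₃ = 11.
Both planes have normal n = (1, -2, 6), |n| = √41. Any point on the first plane is at distance |11 − (-4)|/|n| = 15/√41 from the second.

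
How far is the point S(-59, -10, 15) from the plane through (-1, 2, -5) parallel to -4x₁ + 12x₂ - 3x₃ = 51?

Parallel planes share the normal n = (-4, 12, -3); since (-1, 2, -5) lies on the plane, its equation is -4x₁ + 12x₂ - 3x₃ = 43.
Then n·(-59, -10, 15) - 43 = 28.
|n| = √(16 + 144 + 9) = 13, so the distance is |28|/13 = 28/13.

28/13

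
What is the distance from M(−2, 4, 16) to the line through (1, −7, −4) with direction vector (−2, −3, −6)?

Direction vector d = (−2, −3, −6).
AP = (−3, 11, 20), and AP × d = (−6, −58, 31).
|AP × d|² = 4361 and |d|² = 49, so the distance is √(4361/49) = √89.

√89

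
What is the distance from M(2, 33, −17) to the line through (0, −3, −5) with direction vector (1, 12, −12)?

Direction vector d = (1, 12, −12).
AP = (2, 36, −12), and AP × d = (−288, 12, −12).
|AP × d|² = 83232 and |d|² = 289, so the distance is √(83232/289) = √288 = 12√2.

12√2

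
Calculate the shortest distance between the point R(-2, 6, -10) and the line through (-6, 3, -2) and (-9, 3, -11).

A direction vector is d = (-3, 0, -9).
AP = (4, 3, -8), and AP × d = (-27, 60, 9).
|AP × d|² = 4410 and |d|² = 90, so the distance is √(4410/90) = √49 = 7.

7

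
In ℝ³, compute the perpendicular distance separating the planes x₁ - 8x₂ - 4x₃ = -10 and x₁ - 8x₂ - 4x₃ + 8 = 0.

Both planes have normal n = (1, -8, -4), |n| = 9. Any point on the first plane is at distance |(-8) − (-10)|/|n| = 2/9 from the second.

2/9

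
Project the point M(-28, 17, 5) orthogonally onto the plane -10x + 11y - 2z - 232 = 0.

The perpendicular from M has direction n = (-10, 11, -2): r = (-28, 17, 5) + μ(-10, 11, -2).
Substitute into the plane: n·(M + μn) = 232 gives 457 + 225μ = 232, so μ = -1.
Foot = (-28, 17, 5) + (-1)·(-10, 11, -2) = (-18, 6, 7).

(-18, 6, 7)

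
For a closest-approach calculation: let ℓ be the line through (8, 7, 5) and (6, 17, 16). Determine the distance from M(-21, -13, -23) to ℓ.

15√5

A direction vector is d = (-2, 10, 11).
AP = (-29, -20, -28), and AP × d = (60, 375, -330).
|AP × d|² = 253125 and |d|² = 225, so the distance is √(253125/225) = √1125 = 15√5.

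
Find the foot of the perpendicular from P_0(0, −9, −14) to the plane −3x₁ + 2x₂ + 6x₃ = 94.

(-12, -1, 10)

The perpendicular from P_0 has direction n = (−3, 2, 6): r = (0, −9, −14) + μ(−3, 2, 6).
Substitute into the plane: n·(P_0 + μn) = 94 gives -102 + 49μ = 94, so μ = 4.
Foot = (0, −9, −14) + 4·(−3, 2, 6) = (−12, −1, 10).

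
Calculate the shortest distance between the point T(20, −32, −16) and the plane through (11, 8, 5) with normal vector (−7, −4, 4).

The plane has equation n·(r − (11, 8, 5)) = 0, i.e. n·r = -89.
d = |(-7)·20 + (-4)·(-32) + 4·(-16) − (-89)| / √(49 + 16 + 16) = |13| / 9 = 13/9.

13/9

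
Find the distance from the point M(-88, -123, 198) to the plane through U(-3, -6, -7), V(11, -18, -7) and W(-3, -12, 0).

9

UV = (14, -12, 0) and UW = (0, -6, 7), so a normal is n = UV × UW = (-84, -98, -84).
Then n·(-88, -123, 198) - 1428 = 1386.
|n| = √(7056 + 9604 + 7056) = 154, so the distance is |1386|/154 = 9.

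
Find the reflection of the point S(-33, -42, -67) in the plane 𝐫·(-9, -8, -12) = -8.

(57, 38, 53)

With n = (-9, -8, -12), the signed offset is (n·S − (-8))/|n|² = 1445/289 = 5.
S' = S − 2t·n = (-33, -42, -67) − 10·(-9, -8, -12) = (57, 38, 53).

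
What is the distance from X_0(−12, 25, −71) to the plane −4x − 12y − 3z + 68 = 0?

d = |(-4)·(-12) + (-12)·25 + (-3)·(-71) − (-68)| / √(16 + 144 + 9) = |29| / 13 = 29/13.

29/13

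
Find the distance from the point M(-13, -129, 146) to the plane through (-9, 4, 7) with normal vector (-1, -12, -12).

The plane has equation n·(r − (-9, 4, 7)) = 0, i.e. n·r = -123.
n = (-1, -12, -12); n·P − (-123) = -68; |n| = 17; distance = 68/17 = 4.

4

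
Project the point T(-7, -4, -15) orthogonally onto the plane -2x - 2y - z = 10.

n = (-2, -2, -1), |n|² = 9, and n·T − 10 = 27.
t = 27/9 = 3, so the foot is T − t·n = (-7, -4, -15) − 3·(-2, -2, -1) = (-1, 2, -12).

(-1, 2, -12)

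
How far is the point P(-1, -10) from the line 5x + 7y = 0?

75√74/74

d = |5·(-1) + 7·(-10) − 0| / √(25 + 49) = |-75|/√74 = 75√74/74.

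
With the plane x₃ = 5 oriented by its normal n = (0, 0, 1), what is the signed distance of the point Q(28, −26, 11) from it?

n·Q − 5 = 6.
|n| = 1, so the signed distance is 6/1 = 6.

6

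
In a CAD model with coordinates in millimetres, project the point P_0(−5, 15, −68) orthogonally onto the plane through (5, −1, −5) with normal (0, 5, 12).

The perpendicular from P_0 has direction n = (0, 5, 12): r = (−5, 15, −68) + μ(0, 5, 12).
Substitute into the plane: n·(P_0 + μn) = -65 gives -741 + 169μ = -65, so μ = 4.
Foot = (−5, 15, −68) + 4·(0, 5, 12) = (−5, 35, −20).

(-5, 35, -20)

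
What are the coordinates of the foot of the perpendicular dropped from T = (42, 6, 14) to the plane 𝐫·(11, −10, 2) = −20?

(20, 26, 10)

n = (11, −10, 2), |n|² = 225, and n·T − (-20) = 450.
t = 450/225 = 2, so the foot is T − t·n = (42, 6, 14) − 2·(11, −10, 2) = (20, 26, 10).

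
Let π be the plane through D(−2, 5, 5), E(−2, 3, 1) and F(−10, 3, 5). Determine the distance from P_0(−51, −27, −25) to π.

DE = (0, −2, −4) and DF = (−8, −2, 0), so a normal is n = DE × DF = (−8, 32, −16).
n = (−8, 32, −16); n·P − 96 = -152; |n| = 8√21; distance = 152/(8√21) = 19/√21.

19√21/21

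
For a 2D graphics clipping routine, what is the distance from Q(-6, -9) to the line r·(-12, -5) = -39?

12

d = |(-12)·(-6) + (-5)·(-9) − (-39)| / √(144 + 25) = |156|/13 = 12.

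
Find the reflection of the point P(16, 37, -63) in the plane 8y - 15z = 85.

n = (0, 8, -15), |n|² = 289, n·P − 85 = 1156, so t = 1156/289 = 4.
Foot F = P − 4·n = (16, 5, -3); the reflection is 2F − P = (16, -27, 57).

(16, -27, 57)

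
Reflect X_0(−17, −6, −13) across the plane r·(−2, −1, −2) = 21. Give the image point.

(3, 4, 7)

n = (−2, −1, −2), |n|² = 9, n·X_0 − 21 = 45, so t = 45/9 = 5.
Foot F = X_0 − 5·n = (−7, −1, −3); the reflection is 2F − X_0 = (3, 4, 7).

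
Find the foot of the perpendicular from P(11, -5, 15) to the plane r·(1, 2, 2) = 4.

(8, -11, 9)

n = (1, 2, 2), |n|² = 9, and n·P − 4 = 27.
t = 27/9 = 3, so the foot is P − t·n = (11, -5, 15) − 3·(1, 2, 2) = (8, -11, 9).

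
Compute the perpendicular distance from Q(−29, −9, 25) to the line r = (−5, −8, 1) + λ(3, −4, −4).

Direction vector d = (3, −4, −4).
AP = (−24, −1, 24), and AP × d = (100, −24, 99).
|AP × d|² = 20377 and |d|² = 41, so the distance is √(20377/41) = √497.

√497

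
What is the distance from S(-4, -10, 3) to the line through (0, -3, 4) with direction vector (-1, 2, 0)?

√46

Direction vector d = (-1, 2, 0).
AP = (-4, -7, -1), and AP × d = (2, 1, -15).
|AP × d|² = 230 and |d|² = 5, so the distance is √(230/5) = √46.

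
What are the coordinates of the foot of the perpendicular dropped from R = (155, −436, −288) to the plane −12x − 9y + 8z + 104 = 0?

The perpendicular from R has direction n = (−12, −9, 8): r = (155, −436, −288) + λ(−12, −9, 8).
Substitute into the plane: n·(R + λn) = -104 gives -240 + 289λ = -104, so λ = 8/17.
Foot = (155, −436, −288) + (8/17)·(−12, −9, 8) = (2539/17, −7484/17, −4832/17).

(2539/17, -7484/17, -4832/17)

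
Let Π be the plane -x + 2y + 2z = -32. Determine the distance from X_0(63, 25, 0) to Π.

Normal vector n = (-1, 2, 2), and n·(63, 25, 0) - (-32) = 19.
|n| = √(1 + 4 + 4) = 3, so the distance is |19|/3 = 19/3.

19/3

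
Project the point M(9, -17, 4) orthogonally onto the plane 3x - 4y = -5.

(-3, -1, 4)

n = (3, -4, 0), |n|² = 25, and n·M − (-5) = 100.
t = 100/25 = 4, so the foot is M − t·n = (9, -17, 4) − 4·(3, -4, 0) = (-3, -1, 4).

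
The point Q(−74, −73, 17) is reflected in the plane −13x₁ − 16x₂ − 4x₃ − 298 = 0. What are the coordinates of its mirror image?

n = (−13, −16, −4), |n|² = 441, n·Q − 298 = 1764, so t = 1764/441 = 4.
Foot F = Q − 4·n = (−22, −9, 33); the reflection is 2F − Q = (30, 55, 49).

(30, 55, 49)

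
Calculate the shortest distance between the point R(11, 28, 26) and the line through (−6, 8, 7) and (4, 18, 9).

A direction vector is d = (10, 10, 2).
AP = (17, 20, 19), and AP × d = (−150, 156, −30).
|AP × d|² = 47736 and |d|² = 204, so the distance is √(47736/204) = √234 = 3√26.

3√26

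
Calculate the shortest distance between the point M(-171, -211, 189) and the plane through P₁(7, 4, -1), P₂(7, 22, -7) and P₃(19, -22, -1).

8

P₁P₂ = (0, 18, -6) and P₁P₃ = (12, -26, 0), so a normal is n = P₁P₂ × P₁P₃ = (-156, -72, -216).
d = |(-156)·(-171) + (-72)·(-211) + (-216)·189 − (-1164)| / √(24336 + 5184 + 46656) = |2208| / 276 = 8.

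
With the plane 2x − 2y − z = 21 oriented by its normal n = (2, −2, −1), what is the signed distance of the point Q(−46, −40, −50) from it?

n·Q − 21 = 17.
|n| = 3, so the signed distance is 17/3.

17/3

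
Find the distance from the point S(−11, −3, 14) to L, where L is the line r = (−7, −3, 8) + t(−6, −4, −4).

Direction vector d = (−6, −4, −4).
AP = (−4, 0, 6); AP·d = 0, |AP|² = 52, |d|² = 68.
distance² = |AP|² − (AP·d)²/|d|² = 52 − 0/68 = 52, so the distance is 2√13.

2√13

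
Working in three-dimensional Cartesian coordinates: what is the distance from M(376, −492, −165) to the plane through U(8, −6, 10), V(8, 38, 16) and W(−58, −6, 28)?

UV = (0, 44, 6) and UW = (−66, 0, 18), so a normal is n = UV × UW = (792, −396, 2904).
d = |792·376 + (-396)·(-492) + 2904·(-165) − 37752| / √(627264 + 156816 + 8433216) = |-24288| / 3036 = 8.

8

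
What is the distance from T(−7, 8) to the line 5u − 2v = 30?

81/√29

d = |5·(-7) + (-2)·8 − 30| / √(25 + 4) = |-81|/√29 = 81/√29.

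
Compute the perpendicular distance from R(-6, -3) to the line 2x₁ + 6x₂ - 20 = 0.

The normal to the line is n = (2, 6) with |n| = 2√10.
|n·R − 20| = |-30 − 20| = 50, so the distance is 50/(2√10) = 5√10/2.

5√10/2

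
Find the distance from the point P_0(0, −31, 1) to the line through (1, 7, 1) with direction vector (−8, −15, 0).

17

Direction vector d = (−8, −15, 0).
AP = (−1, −38, 0), and AP × d = (0, 0, −289).
|AP × d|² = 83521 and |d|² = 289, so the distance is √(83521/289) = √289 = 17.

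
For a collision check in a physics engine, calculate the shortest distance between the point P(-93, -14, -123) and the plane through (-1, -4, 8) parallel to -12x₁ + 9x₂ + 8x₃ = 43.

2

Parallel planes share the normal n = (-12, 9, 8); since (-1, -4, 8) lies on the plane, its equation is -12x₁ + 9x₂ + 8x₃ = 40.
d = |(-12)·(-93) + 9·(-14) + 8·(-123) − 40| / √(144 + 81 + 64) = |-34| / 17 = 2.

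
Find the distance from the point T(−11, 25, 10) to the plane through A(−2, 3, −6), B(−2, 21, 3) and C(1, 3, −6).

AB = (0, 18, 9) and AC = (3, 0, 0), so a normal is n = AB × AC = (0, 27, −54).
Then n·(−11, 25, 10) − 405 = −270.
|n| = √(0 + 729 + 2916) = 27√5, so the distance is |-270|/(27√5) = 2√5.

2√5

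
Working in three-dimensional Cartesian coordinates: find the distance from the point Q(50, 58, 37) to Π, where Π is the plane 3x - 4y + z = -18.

Normal vector n = (3, -4, 1), and n·(50, 58, 37) - (-18) = -27.
|n| = √(9 + 16 + 1) = √26, so the distance is |-27|/√26 = 27/√26.

27/√26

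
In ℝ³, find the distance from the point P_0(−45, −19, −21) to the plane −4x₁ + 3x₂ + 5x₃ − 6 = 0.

n = (−4, 3, 5); n·P − 6 = 12; |n| = 5√2; distance = 12/(5√2) = 6√2/5.

6√2/5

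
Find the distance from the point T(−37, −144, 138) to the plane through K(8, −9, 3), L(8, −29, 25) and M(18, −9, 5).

KL = (0, −20, 22) and KM = (10, 0, 2), so a normal is n = KL × KM = (−40, 220, 200).
d = |(-40)·(-37) + 220·(-144) + 200·138 − (-1700)| / √(1600 + 48400 + 40000) = |-900| / 300 = 3.

3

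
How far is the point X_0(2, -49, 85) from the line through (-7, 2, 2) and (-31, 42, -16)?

A direction vector is d = (-24, 40, -18).
AP = (9, -51, 83), and AP × d = (-2402, -1830, -864).
|AP × d|² = 9865000 and |d|² = 2500, so the distance is √(9865000/2500) = √3946.

√3946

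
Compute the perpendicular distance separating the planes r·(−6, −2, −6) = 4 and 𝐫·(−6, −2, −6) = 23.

Both planes have normal n = (−6, −2, −6), |n| = 2√19. Any point on the first plane is at distance |23 − 4|/|n| = 19/(2√19) = √19/2 from the second.

√19/2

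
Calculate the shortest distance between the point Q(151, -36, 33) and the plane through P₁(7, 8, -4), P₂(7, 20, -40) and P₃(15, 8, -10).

P₁P₂ = (0, 12, -36) and P₁P₃ = (8, 0, -6), so a normal is n = P₁P₂ × P₁P₃ = (-72, -288, -96).
Then n·(151, -36, 33) - (-2424) = -1248.
|n| = √(5184 + 82944 + 9216) = 312, so the distance is |-1248|/312 = 4.

4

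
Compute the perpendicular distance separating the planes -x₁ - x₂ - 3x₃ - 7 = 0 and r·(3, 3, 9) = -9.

Divide the second equation by -3 to match normals: -x₁ - x₂ - 3x₃ = 3.
With common normal n = (-1, -1, -3) (|n| = √11), the distance is |7 − 3|/|n| = 4/√11.

4/√11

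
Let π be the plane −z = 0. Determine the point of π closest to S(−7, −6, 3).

n = (0, 0, −1), |n|² = 1, and n·S − 0 = -3.
t = -3/1 = -3, so the foot is S − t·n = (−7, −6, 3) − (-3)·(0, 0, −1) = (−7, −6, 0).

(-7, -6, 0)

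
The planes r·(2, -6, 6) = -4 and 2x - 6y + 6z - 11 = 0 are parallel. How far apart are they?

Both planes have normal n = (2, -6, 6), |n| = 2√19. Any point on the first plane is at distance |11 − (-4)|/|n| = 15/(2√19) = 15√19/38 from the second.

15/(2√19)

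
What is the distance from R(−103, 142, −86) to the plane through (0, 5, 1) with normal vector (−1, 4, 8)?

The plane has equation n·(r − (0, 5, 1)) = 0, i.e. n·r = 28.
Then n·(−103, 142, −86) − 28 = −45.
|n| = √(1 + 16 + 64) = 9, so the distance is |-45|/9 = 5.

5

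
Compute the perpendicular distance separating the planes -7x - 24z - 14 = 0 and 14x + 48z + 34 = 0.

Divide the second equation by -2 to match normals: -7x - 24z = 17.
Both planes have normal n = (-7, 0, -24), |n| = 25. Any point on the first plane is at distance |17 − 14|/|n| = 3/25 from the second.

3/25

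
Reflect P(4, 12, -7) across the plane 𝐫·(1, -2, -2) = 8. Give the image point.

With n = (1, -2, -2), the signed offset is (n·P − 8)/|n|² = -14/9.
P' = P − 2t·n = (4, 12, -7) − (-28/9)·(1, -2, -2) = (64/9, 52/9, -119/9).

(64/9, 52/9, -119/9)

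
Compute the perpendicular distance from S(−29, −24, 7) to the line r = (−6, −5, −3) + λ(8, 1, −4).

3√29

Direction vector d = (8, 1, −4).
AP = (−23, −19, 10), and AP × d = (66, −12, 129).
|AP × d|² = 21141 and |d|² = 81, so the distance is √(21141/81) = √261 = 3√29.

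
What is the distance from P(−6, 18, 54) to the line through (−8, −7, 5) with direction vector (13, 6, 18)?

Direction vector d = (13, 6, 18).
AP = (2, 25, 49), and AP × d = (156, 601, −313).
|AP × d|² = 483506 and |d|² = 529, so the distance is √(483506/529) = √914.

√914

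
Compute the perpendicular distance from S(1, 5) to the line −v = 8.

13

The normal to the line is n = (0, −1) with |n| = 1.
|n·S − 8| = |-5 − 8| = 13, so the distance is 13/1 = 13.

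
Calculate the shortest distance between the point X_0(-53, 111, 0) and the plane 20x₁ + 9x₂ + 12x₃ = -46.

d = |20·(-53) + 9·111 + 12·0 − (-46)| / √(400 + 81 + 144) = |-15| / 25 = 3/5.

3/5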